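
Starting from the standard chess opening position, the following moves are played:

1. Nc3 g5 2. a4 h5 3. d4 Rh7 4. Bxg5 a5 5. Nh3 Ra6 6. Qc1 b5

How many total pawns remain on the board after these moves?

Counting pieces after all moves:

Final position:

  a b c d e f g h
  ─────────────────
8│· ♞ ♝ ♛ ♚ ♝ ♞ ·│8
7│· · ♟ ♟ ♟ ♟ · ♜│7
6│♜ · · · · · · ·│6
5│♟ ♟ · · · · ♗ ♟│5
4│♙ · · ♙ · · · ·│4
3│· · ♘ · · · · ♘│3
2│· ♙ ♙ · ♙ ♙ ♙ ♙│2
1│♖ · ♕ · ♔ ♗ · ♖│1
  ─────────────────
  a b c d e f g h


15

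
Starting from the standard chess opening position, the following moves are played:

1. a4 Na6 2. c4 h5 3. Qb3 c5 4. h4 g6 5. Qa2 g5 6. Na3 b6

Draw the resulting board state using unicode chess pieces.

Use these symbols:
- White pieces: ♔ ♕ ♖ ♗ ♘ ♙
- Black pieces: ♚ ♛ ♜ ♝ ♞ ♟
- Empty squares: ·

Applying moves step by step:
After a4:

♜ ♞ ♝ ♛ ♚ ♝ ♞ ♜
♟ ♟ ♟ ♟ ♟ ♟ ♟ ♟
· · · · · · · ·
· · · · · · · ·
♙ · · · · · · ·
· · · · · · · ·
· ♙ ♙ ♙ ♙ ♙ ♙ ♙
♖ ♘ ♗ ♕ ♔ ♗ ♘ ♖


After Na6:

♜ · ♝ ♛ ♚ ♝ ♞ ♜
♟ ♟ ♟ ♟ ♟ ♟ ♟ ♟
♞ · · · · · · ·
· · · · · · · ·
♙ · · · · · · ·
· · · · · · · ·
· ♙ ♙ ♙ ♙ ♙ ♙ ♙
♖ ♘ ♗ ♕ ♔ ♗ ♘ ♖


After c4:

♜ · ♝ ♛ ♚ ♝ ♞ ♜
♟ ♟ ♟ ♟ ♟ ♟ ♟ ♟
♞ · · · · · · ·
· · · · · · · ·
♙ · ♙ · · · · ·
· · · · · · · ·
· ♙ · ♙ ♙ ♙ ♙ ♙
♖ ♘ ♗ ♕ ♔ ♗ ♘ ♖


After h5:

♜ · ♝ ♛ ♚ ♝ ♞ ♜
♟ ♟ ♟ ♟ ♟ ♟ ♟ ·
♞ · · · · · · ·
· · · · · · · ♟
♙ · ♙ · · · · ·
· · · · · · · ·
· ♙ · ♙ ♙ ♙ ♙ ♙
♖ ♘ ♗ ♕ ♔ ♗ ♘ ♖


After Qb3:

♜ · ♝ ♛ ♚ ♝ ♞ ♜
♟ ♟ ♟ ♟ ♟ ♟ ♟ ·
♞ · · · · · · ·
· · · · · · · ♟
♙ · ♙ · · · · ·
· ♕ · · · · · ·
· ♙ · ♙ ♙ ♙ ♙ ♙
♖ ♘ ♗ · ♔ ♗ ♘ ♖


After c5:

♜ · ♝ ♛ ♚ ♝ ♞ ♜
♟ ♟ · ♟ ♟ ♟ ♟ ·
♞ · · · · · · ·
· · ♟ · · · · ♟
♙ · ♙ · · · · ·
· ♕ · · · · · ·
· ♙ · ♙ ♙ ♙ ♙ ♙
♖ ♘ ♗ · ♔ ♗ ♘ ♖


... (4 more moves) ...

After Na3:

♜ · ♝ ♛ ♚ ♝ ♞ ♜
♟ ♟ · ♟ ♟ ♟ · ·
♞ · · · · · · ·
· · ♟ · · · ♟ ♟
♙ · ♙ · · · · ♙
♘ · · · · · · ·
♕ ♙ · ♙ ♙ ♙ ♙ ·
♖ · ♗ · ♔ ♗ ♘ ♖


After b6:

♜ · ♝ ♛ ♚ ♝ ♞ ♜
♟ · · ♟ ♟ ♟ · ·
♞ ♟ · · · · · ·
· · ♟ · · · ♟ ♟
♙ · ♙ · · · · ♙
♘ · · · · · · ·
♕ ♙ · ♙ ♙ ♙ ♙ ·
♖ · ♗ · ♔ ♗ ♘ ♖



  a b c d e f g h
  ─────────────────
8│♜ · ♝ ♛ ♚ ♝ ♞ ♜│8
7│♟ · · ♟ ♟ ♟ · ·│7
6│♞ ♟ · · · · · ·│6
5│· · ♟ · · · ♟ ♟│5
4│♙ · ♙ · · · · ♙│4
3│♘ · · · · · · ·│3
2│♕ ♙ · ♙ ♙ ♙ ♙ ·│2
1│♖ · ♗ · ♔ ♗ ♘ ♖│1
  ─────────────────
  a b c d e f g h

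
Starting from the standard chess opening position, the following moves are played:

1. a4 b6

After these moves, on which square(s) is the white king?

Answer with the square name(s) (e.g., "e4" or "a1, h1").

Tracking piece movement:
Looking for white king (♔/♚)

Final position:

  a b c d e f g h
  ─────────────────
8│♜ ♞ ♝ ♛ ♚ ♝ ♞ ♜│8
7│♟ · ♟ ♟ ♟ ♟ ♟ ♟│7
6│· ♟ · · · · · ·│6
5│· · · · · · · ·│5
4│♙ · · · · · · ·│4
3│· · · · · · · ·│3
2│· ♙ ♙ ♙ ♙ ♙ ♙ ♙│2
1│♖ ♘ ♗ ♕ ♔ ♗ ♘ ♖│1
  ─────────────────
  a b c d e f g h


e1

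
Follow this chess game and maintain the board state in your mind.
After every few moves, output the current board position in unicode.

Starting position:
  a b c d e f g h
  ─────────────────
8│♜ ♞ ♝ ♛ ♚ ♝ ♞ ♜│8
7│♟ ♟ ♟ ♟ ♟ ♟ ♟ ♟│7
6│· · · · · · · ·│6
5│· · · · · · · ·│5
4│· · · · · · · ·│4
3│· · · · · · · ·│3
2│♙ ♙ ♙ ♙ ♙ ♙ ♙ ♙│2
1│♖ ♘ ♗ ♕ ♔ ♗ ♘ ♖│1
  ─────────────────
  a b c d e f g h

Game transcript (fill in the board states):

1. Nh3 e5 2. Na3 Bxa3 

  a b c d e f g h
  ─────────────────
8│♜ ♞ ♝ ♛ ♚ · ♞ ♜│8
7│♟ ♟ ♟ ♟ · ♟ ♟ ♟│7
6│· · · · · · · ·│6
5│· · · · ♟ · · ·│5
4│· · · · · · · ·│4
3│♝ · · · · · · ♘│3
2│♙ ♙ ♙ ♙ ♙ ♙ ♙ ♙│2
1│♖ · ♗ ♕ ♔ ♗ · ♖│1
  ─────────────────
  a b c d e f g h

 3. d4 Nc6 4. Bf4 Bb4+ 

  a b c d e f g h
  ─────────────────
8│♜ · ♝ ♛ ♚ · ♞ ♜│8
7│♟ ♟ ♟ ♟ · ♟ ♟ ♟│7
6│· · ♞ · · · · ·│6
5│· · · · ♟ · · ·│5
4│· ♝ · ♙ · ♗ · ·│4
3│· · · · · · · ♘│3
2│♙ ♙ ♙ · ♙ ♙ ♙ ♙│2
1│♖ · · ♕ ♔ ♗ · ♖│1
  ─────────────────
  a b c d e f g h

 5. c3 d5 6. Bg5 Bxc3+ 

  a b c d e f g h
  ─────────────────
8│♜ · ♝ ♛ ♚ · ♞ ♜│8
7│♟ ♟ ♟ · · ♟ ♟ ♟│7
6│· · ♞ · · · · ·│6
5│· · · ♟ ♟ · ♗ ·│5
4│· · · ♙ · · · ·│4
3│· · ♝ · · · · ♘│3
2│♙ ♙ · · ♙ ♙ ♙ ♙│2
1│♖ · · ♕ ♔ ♗ · ♖│1
  ─────────────────
  a b c d e f g h

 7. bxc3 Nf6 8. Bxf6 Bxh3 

  a b c d e f g h
  ─────────────────
8│♜ · · ♛ ♚ · · ♜│8
7│♟ ♟ ♟ · · ♟ ♟ ♟│7
6│· · ♞ · · ♗ · ·│6
5│· · · ♟ ♟ · · ·│5
4│· · · ♙ · · · ·│4
3│· · ♙ · · · · ♝│3
2│♙ · · · ♙ ♙ ♙ ♙│2
1│♖ · · ♕ ♔ ♗ · ♖│1
  ─────────────────
  a b c d e f g h



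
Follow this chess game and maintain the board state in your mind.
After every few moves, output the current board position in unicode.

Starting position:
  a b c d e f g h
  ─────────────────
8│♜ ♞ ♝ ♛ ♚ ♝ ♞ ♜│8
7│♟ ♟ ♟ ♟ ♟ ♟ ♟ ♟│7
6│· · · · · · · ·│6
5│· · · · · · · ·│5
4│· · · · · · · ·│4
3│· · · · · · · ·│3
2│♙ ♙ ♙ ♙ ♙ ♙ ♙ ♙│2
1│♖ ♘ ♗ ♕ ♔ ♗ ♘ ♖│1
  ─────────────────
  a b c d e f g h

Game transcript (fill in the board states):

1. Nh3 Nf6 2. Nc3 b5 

  a b c d e f g h
  ─────────────────
8│♜ ♞ ♝ ♛ ♚ ♝ · ♜│8
7│♟ · ♟ ♟ ♟ ♟ ♟ ♟│7
6│· · · · · ♞ · ·│6
5│· ♟ · · · · · ·│5
4│· · · · · · · ·│4
3│· · ♘ · · · · ♘│3
2│♙ ♙ ♙ ♙ ♙ ♙ ♙ ♙│2
1│♖ · ♗ ♕ ♔ ♗ · ♖│1
  ─────────────────
  a b c d e f g h

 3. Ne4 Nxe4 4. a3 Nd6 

  a b c d e f g h
  ─────────────────
8│♜ ♞ ♝ ♛ ♚ ♝ · ♜│8
7│♟ · ♟ ♟ ♟ ♟ ♟ ♟│7
6│· · · ♞ · · · ·│6
5│· ♟ · · · · · ·│5
4│· · · · · · · ·│4
3│♙ · · · · · · ♘│3
2│· ♙ ♙ ♙ ♙ ♙ ♙ ♙│2
1│♖ · ♗ ♕ ♔ ♗ · ♖│1
  ─────────────────
  a b c d e f g h

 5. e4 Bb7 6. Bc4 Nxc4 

  a b c d e f g h
  ─────────────────
8│♜ ♞ · ♛ ♚ ♝ · ♜│8
7│♟ ♝ ♟ ♟ ♟ ♟ ♟ ♟│7
6│· · · · · · · ·│6
5│· ♟ · · · · · ·│5
4│· · ♞ · ♙ · · ·│4
3│♙ · · · · · · ♘│3
2│· ♙ ♙ ♙ · ♙ ♙ ♙│2
1│♖ · ♗ ♕ ♔ · · ♖│1
  ─────────────────
  a b c d e f g h

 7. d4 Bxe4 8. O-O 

  a b c d e f g h
  ─────────────────
8│♜ ♞ · ♛ ♚ ♝ · ♜│8
7│♟ · ♟ ♟ ♟ ♟ ♟ ♟│7
6│· · · · · · · ·│6
5│· ♟ · · · · · ·│5
4│· · ♞ ♙ ♝ · · ·│4
3│♙ · · · · · · ♘│3
2│· ♙ ♙ · · ♙ ♙ ♙│2
1│♖ · ♗ ♕ · ♖ ♔ ·│1
  ─────────────────
  a b c d e f g h


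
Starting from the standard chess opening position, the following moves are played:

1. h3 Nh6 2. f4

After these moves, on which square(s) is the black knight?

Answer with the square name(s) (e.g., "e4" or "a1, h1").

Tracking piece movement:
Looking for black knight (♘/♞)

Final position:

  a b c d e f g h
  ─────────────────
8│♜ ♞ ♝ ♛ ♚ ♝ · ♜│8
7│♟ ♟ ♟ ♟ ♟ ♟ ♟ ♟│7
6│· · · · · · · ♞│6
5│· · · · · · · ·│5
4│· · · · · ♙ · ·│4
3│· · · · · · · ♙│3
2│♙ ♙ ♙ ♙ ♙ · ♙ ·│2
1│♖ ♘ ♗ ♕ ♔ ♗ ♘ ♖│1
  ─────────────────
  a b c d e f g h


b8, h6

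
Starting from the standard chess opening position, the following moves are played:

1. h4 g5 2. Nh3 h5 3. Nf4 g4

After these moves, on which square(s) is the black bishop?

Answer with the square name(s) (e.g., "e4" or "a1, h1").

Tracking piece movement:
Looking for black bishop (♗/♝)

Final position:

  a b c d e f g h
  ─────────────────
8│♜ ♞ ♝ ♛ ♚ ♝ ♞ ♜│8
7│♟ ♟ ♟ ♟ ♟ ♟ · ·│7
6│· · · · · · · ·│6
5│· · · · · · · ♟│5
4│· · · · · ♘ ♟ ♙│4
3│· · · · · · · ·│3
2│♙ ♙ ♙ ♙ ♙ ♙ ♙ ·│2
1│♖ ♘ ♗ ♕ ♔ ♗ · ♖│1
  ─────────────────
  a b c d e f g h


c8, f8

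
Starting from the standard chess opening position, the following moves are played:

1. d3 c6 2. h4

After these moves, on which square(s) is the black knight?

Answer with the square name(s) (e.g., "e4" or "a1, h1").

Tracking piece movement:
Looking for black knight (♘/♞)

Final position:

  a b c d e f g h
  ─────────────────
8│♜ ♞ ♝ ♛ ♚ ♝ ♞ ♜│8
7│♟ ♟ · ♟ ♟ ♟ ♟ ♟│7
6│· · ♟ · · · · ·│6
5│· · · · · · · ·│5
4│· · · · · · · ♙│4
3│· · · ♙ · · · ·│3
2│♙ ♙ ♙ · ♙ ♙ ♙ ·│2
1│♖ ♘ ♗ ♕ ♔ ♗ ♘ ♖│1
  ─────────────────
  a b c d e f g h


b8, g8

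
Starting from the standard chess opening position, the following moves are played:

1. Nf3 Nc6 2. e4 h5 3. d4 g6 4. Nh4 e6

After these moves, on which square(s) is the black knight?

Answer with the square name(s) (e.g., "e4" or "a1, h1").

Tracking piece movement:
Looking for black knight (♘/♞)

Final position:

  a b c d e f g h
  ─────────────────
8│♜ · ♝ ♛ ♚ ♝ ♞ ♜│8
7│♟ ♟ ♟ ♟ · ♟ · ·│7
6│· · ♞ · ♟ · ♟ ·│6
5│· · · · · · · ♟│5
4│· · · ♙ ♙ · · ♘│4
3│· · · · · · · ·│3
2│♙ ♙ ♙ · · ♙ ♙ ♙│2
1│♖ ♘ ♗ ♕ ♔ ♗ · ♖│1
  ─────────────────
  a b c d e f g h


c6, g8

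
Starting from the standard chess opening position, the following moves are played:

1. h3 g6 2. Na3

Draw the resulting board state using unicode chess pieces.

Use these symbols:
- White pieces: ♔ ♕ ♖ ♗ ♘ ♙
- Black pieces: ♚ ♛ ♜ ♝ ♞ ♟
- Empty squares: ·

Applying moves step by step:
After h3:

♜ ♞ ♝ ♛ ♚ ♝ ♞ ♜
♟ ♟ ♟ ♟ ♟ ♟ ♟ ♟
· · · · · · · ·
· · · · · · · ·
· · · · · · · ·
· · · · · · · ♙
♙ ♙ ♙ ♙ ♙ ♙ ♙ ·
♖ ♘ ♗ ♕ ♔ ♗ ♘ ♖


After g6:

♜ ♞ ♝ ♛ ♚ ♝ ♞ ♜
♟ ♟ ♟ ♟ ♟ ♟ · ♟
· · · · · · ♟ ·
· · · · · · · ·
· · · · · · · ·
· · · · · · · ♙
♙ ♙ ♙ ♙ ♙ ♙ ♙ ·
♖ ♘ ♗ ♕ ♔ ♗ ♘ ♖


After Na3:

♜ ♞ ♝ ♛ ♚ ♝ ♞ ♜
♟ ♟ ♟ ♟ ♟ ♟ · ♟
· · · · · · ♟ ·
· · · · · · · ·
· · · · · · · ·
♘ · · · · · · ♙
♙ ♙ ♙ ♙ ♙ ♙ ♙ ·
♖ · ♗ ♕ ♔ ♗ ♘ ♖



  a b c d e f g h
  ─────────────────
8│♜ ♞ ♝ ♛ ♚ ♝ ♞ ♜│8
7│♟ ♟ ♟ ♟ ♟ ♟ · ♟│7
6│· · · · · · ♟ ·│6
5│· · · · · · · ·│5
4│· · · · · · · ·│4
3│♘ · · · · · · ♙│3
2│♙ ♙ ♙ ♙ ♙ ♙ ♙ ·│2
1│♖ · ♗ ♕ ♔ ♗ ♘ ♖│1
  ─────────────────
  a b c d e f g h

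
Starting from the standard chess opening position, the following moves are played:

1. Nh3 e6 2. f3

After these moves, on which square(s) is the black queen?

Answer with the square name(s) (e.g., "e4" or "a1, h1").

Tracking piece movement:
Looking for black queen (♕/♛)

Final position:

  a b c d e f g h
  ─────────────────
8│♜ ♞ ♝ ♛ ♚ ♝ ♞ ♜│8
7│♟ ♟ ♟ ♟ · ♟ ♟ ♟│7
6│· · · · ♟ · · ·│6
5│· · · · · · · ·│5
4│· · · · · · · ·│4
3│· · · · · ♙ · ♘│3
2│♙ ♙ ♙ ♙ ♙ · ♙ ♙│2
1│♖ ♘ ♗ ♕ ♔ ♗ · ♖│1
  ─────────────────
  a b c d e f g h


d8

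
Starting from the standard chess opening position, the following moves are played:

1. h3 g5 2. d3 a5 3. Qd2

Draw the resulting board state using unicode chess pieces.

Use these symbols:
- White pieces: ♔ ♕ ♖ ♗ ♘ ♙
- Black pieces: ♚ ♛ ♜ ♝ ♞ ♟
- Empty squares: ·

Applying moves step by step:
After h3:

♜ ♞ ♝ ♛ ♚ ♝ ♞ ♜
♟ ♟ ♟ ♟ ♟ ♟ ♟ ♟
· · · · · · · ·
· · · · · · · ·
· · · · · · · ·
· · · · · · · ♙
♙ ♙ ♙ ♙ ♙ ♙ ♙ ·
♖ ♘ ♗ ♕ ♔ ♗ ♘ ♖


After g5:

♜ ♞ ♝ ♛ ♚ ♝ ♞ ♜
♟ ♟ ♟ ♟ ♟ ♟ · ♟
· · · · · · · ·
· · · · · · ♟ ·
· · · · · · · ·
· · · · · · · ♙
♙ ♙ ♙ ♙ ♙ ♙ ♙ ·
♖ ♘ ♗ ♕ ♔ ♗ ♘ ♖


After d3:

♜ ♞ ♝ ♛ ♚ ♝ ♞ ♜
♟ ♟ ♟ ♟ ♟ ♟ · ♟
· · · · · · · ·
· · · · · · ♟ ·
· · · · · · · ·
· · · ♙ · · · ♙
♙ ♙ ♙ · ♙ ♙ ♙ ·
♖ ♘ ♗ ♕ ♔ ♗ ♘ ♖


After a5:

♜ ♞ ♝ ♛ ♚ ♝ ♞ ♜
· ♟ ♟ ♟ ♟ ♟ · ♟
· · · · · · · ·
♟ · · · · · ♟ ·
· · · · · · · ·
· · · ♙ · · · ♙
♙ ♙ ♙ · ♙ ♙ ♙ ·
♖ ♘ ♗ ♕ ♔ ♗ ♘ ♖


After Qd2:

♜ ♞ ♝ ♛ ♚ ♝ ♞ ♜
· ♟ ♟ ♟ ♟ ♟ · ♟
· · · · · · · ·
♟ · · · · · ♟ ·
· · · · · · · ·
· · · ♙ · · · ♙
♙ ♙ ♙ ♕ ♙ ♙ ♙ ·
♖ ♘ ♗ · ♔ ♗ ♘ ♖



  a b c d e f g h
  ─────────────────
8│♜ ♞ ♝ ♛ ♚ ♝ ♞ ♜│8
7│· ♟ ♟ ♟ ♟ ♟ · ♟│7
6│· · · · · · · ·│6
5│♟ · · · · · ♟ ·│5
4│· · · · · · · ·│4
3│· · · ♙ · · · ♙│3
2│♙ ♙ ♙ ♕ ♙ ♙ ♙ ·│2
1│♖ ♘ ♗ · ♔ ♗ ♘ ♖│1
  ─────────────────
  a b c d e f g h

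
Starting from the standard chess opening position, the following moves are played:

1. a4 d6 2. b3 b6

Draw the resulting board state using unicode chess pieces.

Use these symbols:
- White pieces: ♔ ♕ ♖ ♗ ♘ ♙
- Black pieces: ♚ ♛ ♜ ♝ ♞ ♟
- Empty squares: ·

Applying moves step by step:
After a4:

♜ ♞ ♝ ♛ ♚ ♝ ♞ ♜
♟ ♟ ♟ ♟ ♟ ♟ ♟ ♟
· · · · · · · ·
· · · · · · · ·
♙ · · · · · · ·
· · · · · · · ·
· ♙ ♙ ♙ ♙ ♙ ♙ ♙
♖ ♘ ♗ ♕ ♔ ♗ ♘ ♖


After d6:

♜ ♞ ♝ ♛ ♚ ♝ ♞ ♜
♟ ♟ ♟ · ♟ ♟ ♟ ♟
· · · ♟ · · · ·
· · · · · · · ·
♙ · · · · · · ·
· · · · · · · ·
· ♙ ♙ ♙ ♙ ♙ ♙ ♙
♖ ♘ ♗ ♕ ♔ ♗ ♘ ♖


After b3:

♜ ♞ ♝ ♛ ♚ ♝ ♞ ♜
♟ ♟ ♟ · ♟ ♟ ♟ ♟
· · · ♟ · · · ·
· · · · · · · ·
♙ · · · · · · ·
· ♙ · · · · · ·
· · ♙ ♙ ♙ ♙ ♙ ♙
♖ ♘ ♗ ♕ ♔ ♗ ♘ ♖


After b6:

♜ ♞ ♝ ♛ ♚ ♝ ♞ ♜
♟ · ♟ · ♟ ♟ ♟ ♟
· ♟ · ♟ · · · ·
· · · · · · · ·
♙ · · · · · · ·
· ♙ · · · · · ·
· · ♙ ♙ ♙ ♙ ♙ ♙
♖ ♘ ♗ ♕ ♔ ♗ ♘ ♖



  a b c d e f g h
  ─────────────────
8│♜ ♞ ♝ ♛ ♚ ♝ ♞ ♜│8
7│♟ · ♟ · ♟ ♟ ♟ ♟│7
6│· ♟ · ♟ · · · ·│6
5│· · · · · · · ·│5
4│♙ · · · · · · ·│4
3│· ♙ · · · · · ·│3
2│· · ♙ ♙ ♙ ♙ ♙ ♙│2
1│♖ ♘ ♗ ♕ ♔ ♗ ♘ ♖│1
  ─────────────────
  a b c d e f g h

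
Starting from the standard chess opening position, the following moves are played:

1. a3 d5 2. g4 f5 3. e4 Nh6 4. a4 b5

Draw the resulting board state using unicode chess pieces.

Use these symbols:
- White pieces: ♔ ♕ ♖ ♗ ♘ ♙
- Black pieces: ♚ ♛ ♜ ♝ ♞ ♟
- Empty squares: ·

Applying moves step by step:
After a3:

♜ ♞ ♝ ♛ ♚ ♝ ♞ ♜
♟ ♟ ♟ ♟ ♟ ♟ ♟ ♟
· · · · · · · ·
· · · · · · · ·
· · · · · · · ·
♙ · · · · · · ·
· ♙ ♙ ♙ ♙ ♙ ♙ ♙
♖ ♘ ♗ ♕ ♔ ♗ ♘ ♖


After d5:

♜ ♞ ♝ ♛ ♚ ♝ ♞ ♜
♟ ♟ ♟ · ♟ ♟ ♟ ♟
· · · · · · · ·
· · · ♟ · · · ·
· · · · · · · ·
♙ · · · · · · ·
· ♙ ♙ ♙ ♙ ♙ ♙ ♙
♖ ♘ ♗ ♕ ♔ ♗ ♘ ♖


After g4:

♜ ♞ ♝ ♛ ♚ ♝ ♞ ♜
♟ ♟ ♟ · ♟ ♟ ♟ ♟
· · · · · · · ·
· · · ♟ · · · ·
· · · · · · ♙ ·
♙ · · · · · · ·
· ♙ ♙ ♙ ♙ ♙ · ♙
♖ ♘ ♗ ♕ ♔ ♗ ♘ ♖


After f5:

♜ ♞ ♝ ♛ ♚ ♝ ♞ ♜
♟ ♟ ♟ · ♟ · ♟ ♟
· · · · · · · ·
· · · ♟ · ♟ · ·
· · · · · · ♙ ·
♙ · · · · · · ·
· ♙ ♙ ♙ ♙ ♙ · ♙
♖ ♘ ♗ ♕ ♔ ♗ ♘ ♖


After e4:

♜ ♞ ♝ ♛ ♚ ♝ ♞ ♜
♟ ♟ ♟ · ♟ · ♟ ♟
· · · · · · · ·
· · · ♟ · ♟ · ·
· · · · ♙ · ♙ ·
♙ · · · · · · ·
· ♙ ♙ ♙ · ♙ · ♙
♖ ♘ ♗ ♕ ♔ ♗ ♘ ♖


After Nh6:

♜ ♞ ♝ ♛ ♚ ♝ · ♜
♟ ♟ ♟ · ♟ · ♟ ♟
· · · · · · · ♞
· · · ♟ · ♟ · ·
· · · · ♙ · ♙ ·
♙ · · · · · · ·
· ♙ ♙ ♙ · ♙ · ♙
♖ ♘ ♗ ♕ ♔ ♗ ♘ ♖


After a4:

♜ ♞ ♝ ♛ ♚ ♝ · ♜
♟ ♟ ♟ · ♟ · ♟ ♟
· · · · · · · ♞
· · · ♟ · ♟ · ·
♙ · · · ♙ · ♙ ·
· · · · · · · ·
· ♙ ♙ ♙ · ♙ · ♙
♖ ♘ ♗ ♕ ♔ ♗ ♘ ♖


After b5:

♜ ♞ ♝ ♛ ♚ ♝ · ♜
♟ · ♟ · ♟ · ♟ ♟
· · · · · · · ♞
· ♟ · ♟ · ♟ · ·
♙ · · · ♙ · ♙ ·
· · · · · · · ·
· ♙ ♙ ♙ · ♙ · ♙
♖ ♘ ♗ ♕ ♔ ♗ ♘ ♖



  a b c d e f g h
  ─────────────────
8│♜ ♞ ♝ ♛ ♚ ♝ · ♜│8
7│♟ · ♟ · ♟ · ♟ ♟│7
6│· · · · · · · ♞│6
5│· ♟ · ♟ · ♟ · ·│5
4│♙ · · · ♙ · ♙ ·│4
3│· · · · · · · ·│3
2│· ♙ ♙ ♙ · ♙ · ♙│2
1│♖ ♘ ♗ ♕ ♔ ♗ ♘ ♖│1
  ─────────────────
  a b c d e f g h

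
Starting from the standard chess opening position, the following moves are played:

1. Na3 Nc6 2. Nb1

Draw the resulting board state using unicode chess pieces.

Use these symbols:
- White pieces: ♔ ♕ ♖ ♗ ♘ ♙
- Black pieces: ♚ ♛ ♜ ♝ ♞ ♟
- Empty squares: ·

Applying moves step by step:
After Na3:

♜ ♞ ♝ ♛ ♚ ♝ ♞ ♜
♟ ♟ ♟ ♟ ♟ ♟ ♟ ♟
· · · · · · · ·
· · · · · · · ·
· · · · · · · ·
♘ · · · · · · ·
♙ ♙ ♙ ♙ ♙ ♙ ♙ ♙
♖ · ♗ ♕ ♔ ♗ ♘ ♖


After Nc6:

♜ · ♝ ♛ ♚ ♝ ♞ ♜
♟ ♟ ♟ ♟ ♟ ♟ ♟ ♟
· · ♞ · · · · ·
· · · · · · · ·
· · · · · · · ·
♘ · · · · · · ·
♙ ♙ ♙ ♙ ♙ ♙ ♙ ♙
♖ · ♗ ♕ ♔ ♗ ♘ ♖


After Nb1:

♜ · ♝ ♛ ♚ ♝ ♞ ♜
♟ ♟ ♟ ♟ ♟ ♟ ♟ ♟
· · ♞ · · · · ·
· · · · · · · ·
· · · · · · · ·
· · · · · · · ·
♙ ♙ ♙ ♙ ♙ ♙ ♙ ♙
♖ ♘ ♗ ♕ ♔ ♗ ♘ ♖



  a b c d e f g h
  ─────────────────
8│♜ · ♝ ♛ ♚ ♝ ♞ ♜│8
7│♟ ♟ ♟ ♟ ♟ ♟ ♟ ♟│7
6│· · ♞ · · · · ·│6
5│· · · · · · · ·│5
4│· · · · · · · ·│4
3│· · · · · · · ·│3
2│♙ ♙ ♙ ♙ ♙ ♙ ♙ ♙│2
1│♖ ♘ ♗ ♕ ♔ ♗ ♘ ♖│1
  ─────────────────
  a b c d e f g h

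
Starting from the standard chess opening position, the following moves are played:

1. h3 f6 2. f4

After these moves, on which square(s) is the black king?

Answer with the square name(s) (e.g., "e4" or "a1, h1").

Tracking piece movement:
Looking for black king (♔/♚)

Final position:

  a b c d e f g h
  ─────────────────
8│♜ ♞ ♝ ♛ ♚ ♝ ♞ ♜│8
7│♟ ♟ ♟ ♟ ♟ · ♟ ♟│7
6│· · · · · ♟ · ·│6
5│· · · · · · · ·│5
4│· · · · · ♙ · ·│4
3│· · · · · · · ♙│3
2│♙ ♙ ♙ ♙ ♙ · ♙ ·│2
1│♖ ♘ ♗ ♕ ♔ ♗ ♘ ♖│1
  ─────────────────
  a b c d e f g h


e8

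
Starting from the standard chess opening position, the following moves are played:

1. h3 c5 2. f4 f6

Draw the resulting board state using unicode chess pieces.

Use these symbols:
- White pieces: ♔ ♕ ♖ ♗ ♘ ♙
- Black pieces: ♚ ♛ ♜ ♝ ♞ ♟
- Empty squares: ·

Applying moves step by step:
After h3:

♜ ♞ ♝ ♛ ♚ ♝ ♞ ♜
♟ ♟ ♟ ♟ ♟ ♟ ♟ ♟
· · · · · · · ·
· · · · · · · ·
· · · · · · · ·
· · · · · · · ♙
♙ ♙ ♙ ♙ ♙ ♙ ♙ ·
♖ ♘ ♗ ♕ ♔ ♗ ♘ ♖


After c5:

♜ ♞ ♝ ♛ ♚ ♝ ♞ ♜
♟ ♟ · ♟ ♟ ♟ ♟ ♟
· · · · · · · ·
· · ♟ · · · · ·
· · · · · · · ·
· · · · · · · ♙
♙ ♙ ♙ ♙ ♙ ♙ ♙ ·
♖ ♘ ♗ ♕ ♔ ♗ ♘ ♖


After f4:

♜ ♞ ♝ ♛ ♚ ♝ ♞ ♜
♟ ♟ · ♟ ♟ ♟ ♟ ♟
· · · · · · · ·
· · ♟ · · · · ·
· · · · · ♙ · ·
· · · · · · · ♙
♙ ♙ ♙ ♙ ♙ · ♙ ·
♖ ♘ ♗ ♕ ♔ ♗ ♘ ♖


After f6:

♜ ♞ ♝ ♛ ♚ ♝ ♞ ♜
♟ ♟ · ♟ ♟ · ♟ ♟
· · · · · ♟ · ·
· · ♟ · · · · ·
· · · · · ♙ · ·
· · · · · · · ♙
♙ ♙ ♙ ♙ ♙ · ♙ ·
♖ ♘ ♗ ♕ ♔ ♗ ♘ ♖



  a b c d e f g h
  ─────────────────
8│♜ ♞ ♝ ♛ ♚ ♝ ♞ ♜│8
7│♟ ♟ · ♟ ♟ · ♟ ♟│7
6│· · · · · ♟ · ·│6
5│· · ♟ · · · · ·│5
4│· · · · · ♙ · ·│4
3│· · · · · · · ♙│3
2│♙ ♙ ♙ ♙ ♙ · ♙ ·│2
1│♖ ♘ ♗ ♕ ♔ ♗ ♘ ♖│1
  ─────────────────
  a b c d e f g h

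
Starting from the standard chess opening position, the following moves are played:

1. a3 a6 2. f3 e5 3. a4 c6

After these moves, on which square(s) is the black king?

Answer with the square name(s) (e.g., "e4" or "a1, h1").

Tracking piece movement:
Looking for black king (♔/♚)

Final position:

  a b c d e f g h
  ─────────────────
8│♜ ♞ ♝ ♛ ♚ ♝ ♞ ♜│8
7│· ♟ · ♟ · ♟ ♟ ♟│7
6│♟ · ♟ · · · · ·│6
5│· · · · ♟ · · ·│5
4│♙ · · · · · · ·│4
3│· · · · · ♙ · ·│3
2│· ♙ ♙ ♙ ♙ · ♙ ♙│2
1│♖ ♘ ♗ ♕ ♔ ♗ ♘ ♖│1
  ─────────────────
  a b c d e f g h


e8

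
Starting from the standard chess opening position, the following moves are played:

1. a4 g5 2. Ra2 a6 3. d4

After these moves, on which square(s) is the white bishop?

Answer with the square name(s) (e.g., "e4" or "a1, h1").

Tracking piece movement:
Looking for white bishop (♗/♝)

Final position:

  a b c d e f g h
  ─────────────────
8│♜ ♞ ♝ ♛ ♚ ♝ ♞ ♜│8
7│· ♟ ♟ ♟ ♟ ♟ · ♟│7
6│♟ · · · · · · ·│6
5│· · · · · · ♟ ·│5
4│♙ · · ♙ · · · ·│4
3│· · · · · · · ·│3
2│♖ ♙ ♙ · ♙ ♙ ♙ ♙│2
1│· ♘ ♗ ♕ ♔ ♗ ♘ ♖│1
  ─────────────────
  a b c d e f g h


c1, f1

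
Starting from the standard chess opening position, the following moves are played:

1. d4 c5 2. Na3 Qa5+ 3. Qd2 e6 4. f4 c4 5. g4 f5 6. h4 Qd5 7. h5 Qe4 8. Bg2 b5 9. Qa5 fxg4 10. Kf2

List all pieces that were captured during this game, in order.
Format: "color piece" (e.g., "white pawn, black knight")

Tracking captures:
  fxg4: captured white pawn

white pawn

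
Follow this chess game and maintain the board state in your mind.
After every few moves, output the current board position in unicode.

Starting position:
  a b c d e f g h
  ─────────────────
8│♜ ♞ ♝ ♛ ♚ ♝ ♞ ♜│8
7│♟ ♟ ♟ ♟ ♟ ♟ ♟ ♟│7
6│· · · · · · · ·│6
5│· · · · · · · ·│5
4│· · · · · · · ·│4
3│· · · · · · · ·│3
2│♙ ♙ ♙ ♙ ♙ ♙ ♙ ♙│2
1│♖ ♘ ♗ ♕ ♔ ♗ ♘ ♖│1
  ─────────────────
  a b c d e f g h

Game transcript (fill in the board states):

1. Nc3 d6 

  a b c d e f g h
  ─────────────────
8│♜ ♞ ♝ ♛ ♚ ♝ ♞ ♜│8
7│♟ ♟ ♟ · ♟ ♟ ♟ ♟│7
6│· · · ♟ · · · ·│6
5│· · · · · · · ·│5
4│· · · · · · · ·│4
3│· · ♘ · · · · ·│3
2│♙ ♙ ♙ ♙ ♙ ♙ ♙ ♙│2
1│♖ · ♗ ♕ ♔ ♗ ♘ ♖│1
  ─────────────────
  a b c d e f g h

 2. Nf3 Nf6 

  a b c d e f g h
  ─────────────────
8│♜ ♞ ♝ ♛ ♚ ♝ · ♜│8
7│♟ ♟ ♟ · ♟ ♟ ♟ ♟│7
6│· · · ♟ · ♞ · ·│6
5│· · · · · · · ·│5
4│· · · · · · · ·│4
3│· · ♘ · · ♘ · ·│3
2│♙ ♙ ♙ ♙ ♙ ♙ ♙ ♙│2
1│♖ · ♗ ♕ ♔ ♗ · ♖│1
  ─────────────────
  a b c d e f g h

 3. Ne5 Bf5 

  a b c d e f g h
  ─────────────────
8│♜ ♞ · ♛ ♚ ♝ · ♜│8
7│♟ ♟ ♟ · ♟ ♟ ♟ ♟│7
6│· · · ♟ · ♞ · ·│6
5│· · · · ♘ ♝ · ·│5
4│· · · · · · · ·│4
3│· · ♘ · · · · ·│3
2│♙ ♙ ♙ ♙ ♙ ♙ ♙ ♙│2
1│♖ · ♗ ♕ ♔ ♗ · ♖│1
  ─────────────────
  a b c d e f g h



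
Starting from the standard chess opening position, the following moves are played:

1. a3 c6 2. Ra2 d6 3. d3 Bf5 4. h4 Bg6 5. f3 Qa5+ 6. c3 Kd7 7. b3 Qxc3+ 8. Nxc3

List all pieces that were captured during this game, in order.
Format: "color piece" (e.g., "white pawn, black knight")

Tracking captures:
  Qxc3+: captured white pawn
  Nxc3: captured black queen

white pawn, black queen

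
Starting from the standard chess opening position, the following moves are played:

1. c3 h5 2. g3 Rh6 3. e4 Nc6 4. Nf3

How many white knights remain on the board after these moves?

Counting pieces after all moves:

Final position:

  a b c d e f g h
  ─────────────────
8│♜ · ♝ ♛ ♚ ♝ ♞ ·│8
7│♟ ♟ ♟ ♟ ♟ ♟ ♟ ·│7
6│· · ♞ · · · · ♜│6
5│· · · · · · · ♟│5
4│· · · · ♙ · · ·│4
3│· · ♙ · · ♘ ♙ ·│3
2│♙ ♙ · ♙ · ♙ · ♙│2
1│♖ ♘ ♗ ♕ ♔ ♗ · ♖│1
  ─────────────────
  a b c d e f g h


2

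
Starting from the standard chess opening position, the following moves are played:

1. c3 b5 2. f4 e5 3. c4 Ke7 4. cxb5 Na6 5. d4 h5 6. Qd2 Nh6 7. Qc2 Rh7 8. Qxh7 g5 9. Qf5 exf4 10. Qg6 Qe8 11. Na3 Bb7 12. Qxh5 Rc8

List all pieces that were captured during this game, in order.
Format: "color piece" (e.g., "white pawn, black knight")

Tracking captures:
  cxb5: captured black pawn
  Qxh7: captured black rook
  exf4: captured white pawn
  Qxh5: captured black pawn

black pawn, black rook, white pawn, black pawn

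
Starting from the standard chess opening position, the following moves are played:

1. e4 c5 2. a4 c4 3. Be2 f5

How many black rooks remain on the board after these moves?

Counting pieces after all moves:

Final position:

  a b c d e f g h
  ─────────────────
8│♜ ♞ ♝ ♛ ♚ ♝ ♞ ♜│8
7│♟ ♟ · ♟ ♟ · ♟ ♟│7
6│· · · · · · · ·│6
5│· · · · · ♟ · ·│5
4│♙ · ♟ · ♙ · · ·│4
3│· · · · · · · ·│3
2│· ♙ ♙ ♙ ♗ ♙ ♙ ♙│2
1│♖ ♘ ♗ ♕ ♔ · ♘ ♖│1
  ─────────────────
  a b c d e f g h


2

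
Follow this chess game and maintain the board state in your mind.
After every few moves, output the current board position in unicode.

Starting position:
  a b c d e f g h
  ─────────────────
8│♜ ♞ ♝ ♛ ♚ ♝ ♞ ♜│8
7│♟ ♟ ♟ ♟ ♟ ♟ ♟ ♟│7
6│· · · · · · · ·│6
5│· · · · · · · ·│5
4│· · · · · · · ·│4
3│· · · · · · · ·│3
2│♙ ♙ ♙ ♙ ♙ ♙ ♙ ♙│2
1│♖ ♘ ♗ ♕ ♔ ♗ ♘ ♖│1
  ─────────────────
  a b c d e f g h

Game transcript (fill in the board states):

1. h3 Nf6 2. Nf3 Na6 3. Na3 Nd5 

  a b c d e f g h
  ─────────────────
8│♜ · ♝ ♛ ♚ ♝ · ♜│8
7│♟ ♟ ♟ ♟ ♟ ♟ ♟ ♟│7
6│♞ · · · · · · ·│6
5│· · · ♞ · · · ·│5
4│· · · · · · · ·│4
3│♘ · · · · ♘ · ♙│3
2│♙ ♙ ♙ ♙ ♙ ♙ ♙ ·│2
1│♖ · ♗ ♕ ♔ ♗ · ♖│1
  ─────────────────
  a b c d e f g h

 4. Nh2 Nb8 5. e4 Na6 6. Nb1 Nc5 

  a b c d e f g h
  ─────────────────
8│♜ · ♝ ♛ ♚ ♝ · ♜│8
7│♟ ♟ ♟ ♟ ♟ ♟ ♟ ♟│7
6│· · · · · · · ·│6
5│· · ♞ ♞ · · · ·│5
4│· · · · ♙ · · ·│4
3│· · · · · · · ♙│3
2│♙ ♙ ♙ ♙ · ♙ ♙ ♘│2
1│♖ ♘ ♗ ♕ ♔ ♗ · ♖│1
  ─────────────────
  a b c d e f g h

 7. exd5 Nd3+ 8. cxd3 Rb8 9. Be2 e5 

  a b c d e f g h
  ─────────────────
8│· ♜ ♝ ♛ ♚ ♝ · ♜│8
7│♟ ♟ ♟ ♟ · ♟ ♟ ♟│7
6│· · · · · · · ·│6
5│· · · ♙ ♟ · · ·│5
4│· · · · · · · ·│4
3│· · · ♙ · · · ♙│3
2│♙ ♙ · ♙ ♗ ♙ ♙ ♘│2
1│♖ ♘ ♗ ♕ ♔ · · ♖│1
  ─────────────────
  a b c d e f g h

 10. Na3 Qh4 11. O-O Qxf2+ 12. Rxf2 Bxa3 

  a b c d e f g h
  ─────────────────
8│· ♜ ♝ · ♚ · · ♜│8
7│♟ ♟ ♟ ♟ · ♟ ♟ ♟│7
6│· · · · · · · ·│6
5│· · · ♙ ♟ · · ·│5
4│· · · · · · · ·│4
3│♝ · · ♙ · · · ♙│3
2│♙ ♙ · ♙ ♗ ♖ ♙ ♘│2
1│♖ · ♗ ♕ · · ♔ ·│1
  ─────────────────
  a b c d e f g h

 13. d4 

  a b c d e f g h
  ─────────────────
8│· ♜ ♝ · ♚ · · ♜│8
7│♟ ♟ ♟ ♟ · ♟ ♟ ♟│7
6│· · · · · · · ·│6
5│· · · ♙ ♟ · · ·│5
4│· · · ♙ · · · ·│4
3│♝ · · · · · · ♙│3
2│♙ ♙ · ♙ ♗ ♖ ♙ ♘│2
1│♖ · ♗ ♕ · · ♔ ·│1
  ─────────────────
  a b c d e f g h


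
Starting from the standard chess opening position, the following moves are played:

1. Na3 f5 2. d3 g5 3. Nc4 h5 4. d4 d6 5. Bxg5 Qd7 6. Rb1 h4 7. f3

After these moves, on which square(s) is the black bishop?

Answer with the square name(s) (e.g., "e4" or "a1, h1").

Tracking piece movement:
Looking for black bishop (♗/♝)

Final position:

  a b c d e f g h
  ─────────────────
8│♜ ♞ ♝ · ♚ ♝ ♞ ♜│8
7│♟ ♟ ♟ ♛ ♟ · · ·│7
6│· · · ♟ · · · ·│6
5│· · · · · ♟ ♗ ·│5
4│· · ♘ ♙ · · · ♟│4
3│· · · · · ♙ · ·│3
2│♙ ♙ ♙ · ♙ · ♙ ♙│2
1│· ♖ · ♕ ♔ ♗ ♘ ♖│1
  ─────────────────
  a b c d e f g h


c8, f8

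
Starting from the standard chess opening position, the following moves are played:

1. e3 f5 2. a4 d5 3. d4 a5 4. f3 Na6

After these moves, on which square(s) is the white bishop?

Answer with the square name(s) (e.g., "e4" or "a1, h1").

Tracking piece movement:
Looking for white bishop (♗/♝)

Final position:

  a b c d e f g h
  ─────────────────
8│♜ · ♝ ♛ ♚ ♝ ♞ ♜│8
7│· ♟ ♟ · ♟ · ♟ ♟│7
6│♞ · · · · · · ·│6
5│♟ · · ♟ · ♟ · ·│5
4│♙ · · ♙ · · · ·│4
3│· · · · ♙ ♙ · ·│3
2│· ♙ ♙ · · · ♙ ♙│2
1│♖ ♘ ♗ ♕ ♔ ♗ ♘ ♖│1
  ─────────────────
  a b c d e f g h


c1, f1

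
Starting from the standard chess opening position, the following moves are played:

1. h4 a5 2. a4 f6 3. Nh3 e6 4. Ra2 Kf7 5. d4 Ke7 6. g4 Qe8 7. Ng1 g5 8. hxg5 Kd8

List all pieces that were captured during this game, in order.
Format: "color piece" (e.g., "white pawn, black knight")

Tracking captures:
  hxg5: captured black pawn

black pawn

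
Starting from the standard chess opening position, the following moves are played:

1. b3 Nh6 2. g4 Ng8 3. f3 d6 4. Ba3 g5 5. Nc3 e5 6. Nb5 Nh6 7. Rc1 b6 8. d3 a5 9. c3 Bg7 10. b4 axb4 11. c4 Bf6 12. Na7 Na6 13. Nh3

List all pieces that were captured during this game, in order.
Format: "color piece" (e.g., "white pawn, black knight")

Tracking captures:
  axb4: captured white pawn

white pawn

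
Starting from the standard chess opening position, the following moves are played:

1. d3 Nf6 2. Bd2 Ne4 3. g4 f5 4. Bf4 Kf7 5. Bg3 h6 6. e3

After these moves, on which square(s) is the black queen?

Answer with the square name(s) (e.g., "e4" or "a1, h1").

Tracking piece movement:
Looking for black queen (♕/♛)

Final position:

  a b c d e f g h
  ─────────────────
8│♜ ♞ ♝ ♛ · ♝ · ♜│8
7│♟ ♟ ♟ ♟ ♟ ♚ ♟ ·│7
6│· · · · · · · ♟│6
5│· · · · · ♟ · ·│5
4│· · · · ♞ · ♙ ·│4
3│· · · ♙ ♙ · ♗ ·│3
2│♙ ♙ ♙ · · ♙ · ♙│2
1│♖ ♘ · ♕ ♔ ♗ ♘ ♖│1
  ─────────────────
  a b c d e f g h


d8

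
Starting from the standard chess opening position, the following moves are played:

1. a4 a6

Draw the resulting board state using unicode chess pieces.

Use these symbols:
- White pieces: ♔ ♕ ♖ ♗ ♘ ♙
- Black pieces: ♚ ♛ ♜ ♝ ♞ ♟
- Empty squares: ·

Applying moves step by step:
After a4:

♜ ♞ ♝ ♛ ♚ ♝ ♞ ♜
♟ ♟ ♟ ♟ ♟ ♟ ♟ ♟
· · · · · · · ·
· · · · · · · ·
♙ · · · · · · ·
· · · · · · · ·
· ♙ ♙ ♙ ♙ ♙ ♙ ♙
♖ ♘ ♗ ♕ ♔ ♗ ♘ ♖


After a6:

♜ ♞ ♝ ♛ ♚ ♝ ♞ ♜
· ♟ ♟ ♟ ♟ ♟ ♟ ♟
♟ · · · · · · ·
· · · · · · · ·
♙ · · · · · · ·
· · · · · · · ·
· ♙ ♙ ♙ ♙ ♙ ♙ ♙
♖ ♘ ♗ ♕ ♔ ♗ ♘ ♖



  a b c d e f g h
  ─────────────────
8│♜ ♞ ♝ ♛ ♚ ♝ ♞ ♜│8
7│· ♟ ♟ ♟ ♟ ♟ ♟ ♟│7
6│♟ · · · · · · ·│6
5│· · · · · · · ·│5
4│♙ · · · · · · ·│4
3│· · · · · · · ·│3
2│· ♙ ♙ ♙ ♙ ♙ ♙ ♙│2
1│♖ ♘ ♗ ♕ ♔ ♗ ♘ ♖│1
  ─────────────────
  a b c d e f g h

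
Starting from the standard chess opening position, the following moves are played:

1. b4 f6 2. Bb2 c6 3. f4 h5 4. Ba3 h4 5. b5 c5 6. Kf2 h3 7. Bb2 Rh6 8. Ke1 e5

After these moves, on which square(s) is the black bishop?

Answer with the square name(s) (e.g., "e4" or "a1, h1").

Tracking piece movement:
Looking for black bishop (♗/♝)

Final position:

  a b c d e f g h
  ─────────────────
8│♜ ♞ ♝ ♛ ♚ ♝ ♞ ·│8
7│♟ ♟ · ♟ · · ♟ ·│7
6│· · · · · ♟ · ♜│6
5│· ♙ ♟ · ♟ · · ·│5
4│· · · · · ♙ · ·│4
3│· · · · · · · ♟│3
2│♙ ♗ ♙ ♙ ♙ · ♙ ♙│2
1│♖ ♘ · ♕ ♔ ♗ ♘ ♖│1
  ─────────────────
  a b c d e f g h


c8, f8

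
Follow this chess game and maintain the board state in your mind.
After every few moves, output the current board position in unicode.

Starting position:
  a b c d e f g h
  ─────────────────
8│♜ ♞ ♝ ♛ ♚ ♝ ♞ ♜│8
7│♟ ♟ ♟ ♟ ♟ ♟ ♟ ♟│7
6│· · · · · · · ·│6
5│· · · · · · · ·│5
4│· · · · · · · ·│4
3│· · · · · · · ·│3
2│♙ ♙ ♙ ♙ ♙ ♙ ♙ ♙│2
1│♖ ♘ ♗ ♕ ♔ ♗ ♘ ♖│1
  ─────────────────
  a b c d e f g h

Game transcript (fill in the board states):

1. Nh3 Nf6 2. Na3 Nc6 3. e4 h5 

  a b c d e f g h
  ─────────────────
8│♜ · ♝ ♛ ♚ ♝ · ♜│8
7│♟ ♟ ♟ ♟ ♟ ♟ ♟ ·│7
6│· · ♞ · · ♞ · ·│6
5│· · · · · · · ♟│5
4│· · · · ♙ · · ·│4
3│♘ · · · · · · ♘│3
2│♙ ♙ ♙ ♙ · ♙ ♙ ♙│2
1│♖ · ♗ ♕ ♔ ♗ · ♖│1
  ─────────────────
  a b c d e f g h

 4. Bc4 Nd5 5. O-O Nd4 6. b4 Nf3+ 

  a b c d e f g h
  ─────────────────
8│♜ · ♝ ♛ ♚ ♝ · ♜│8
7│♟ ♟ ♟ ♟ ♟ ♟ ♟ ·│7
6│· · · · · · · ·│6
5│· · · ♞ · · · ♟│5
4│· ♙ ♗ · ♙ · · ·│4
3│♘ · · · · ♞ · ♘│3
2│♙ · ♙ ♙ · ♙ ♙ ♙│2
1│♖ · ♗ ♕ · ♖ ♔ ·│1
  ─────────────────
  a b c d e f g h

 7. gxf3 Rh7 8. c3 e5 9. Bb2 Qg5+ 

  a b c d e f g h
  ─────────────────
8│♜ · ♝ · ♚ ♝ · ·│8
7│♟ ♟ ♟ ♟ · ♟ ♟ ♜│7
6│· · · · · · · ·│6
5│· · · ♞ ♟ · ♛ ♟│5
4│· ♙ ♗ · ♙ · · ·│4
3│♘ · ♙ · · ♙ · ♘│3
2│♙ ♗ · ♙ · ♙ · ♙│2
1│♖ · · ♕ · ♖ ♔ ·│1
  ─────────────────
  a b c d e f g h

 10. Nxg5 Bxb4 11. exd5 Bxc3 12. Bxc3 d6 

  a b c d e f g h
  ─────────────────
8│♜ · ♝ · ♚ · · ·│8
7│♟ ♟ ♟ · · ♟ ♟ ♜│7
6│· · · ♟ · · · ·│6
5│· · · ♙ ♟ · ♘ ♟│5
4│· · ♗ · · · · ·│4
3│♘ · ♗ · · ♙ · ·│3
2│♙ · · ♙ · ♙ · ♙│2
1│♖ · · ♕ · ♖ ♔ ·│1
  ─────────────────
  a b c d e f g h

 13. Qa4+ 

  a b c d e f g h
  ─────────────────
8│♜ · ♝ · ♚ · · ·│8
7│♟ ♟ ♟ · · ♟ ♟ ♜│7
6│· · · ♟ · · · ·│6
5│· · · ♙ ♟ · ♘ ♟│5
4│♕ · ♗ · · · · ·│4
3│♘ · ♗ · · ♙ · ·│3
2│♙ · · ♙ · ♙ · ♙│2
1│♖ · · · · ♖ ♔ ·│1
  ─────────────────
  a b c d e f g h
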